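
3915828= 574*6822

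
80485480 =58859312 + 21626168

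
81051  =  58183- - 22868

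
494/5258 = 247/2629 =0.09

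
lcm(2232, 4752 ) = 147312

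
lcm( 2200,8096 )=202400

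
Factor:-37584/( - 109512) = 2^1* 13^ ( - 2 ) * 29^1   =  58/169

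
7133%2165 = 638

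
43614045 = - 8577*(-5085 ) 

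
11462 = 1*11462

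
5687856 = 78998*72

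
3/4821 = 1/1607=   0.00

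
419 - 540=  -  121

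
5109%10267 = 5109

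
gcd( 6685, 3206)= 7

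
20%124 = 20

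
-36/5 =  - 36/5 = - 7.20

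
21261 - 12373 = 8888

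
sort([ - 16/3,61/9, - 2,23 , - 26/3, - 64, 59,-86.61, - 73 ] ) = [ - 86.61, - 73,-64, - 26/3, - 16/3, - 2,61/9,  23,59] 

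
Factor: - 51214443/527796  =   - 2^(- 2 )*3^( - 5 )*7^1*19^1*47^1*181^( - 1) * 2731^1 = - 17071481/175932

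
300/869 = 300/869 =0.35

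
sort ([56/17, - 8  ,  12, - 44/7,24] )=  [  -  8,  -  44/7,56/17,12 , 24] 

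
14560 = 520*28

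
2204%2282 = 2204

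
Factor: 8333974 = 2^1*11^1*378817^1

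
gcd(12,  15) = 3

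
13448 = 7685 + 5763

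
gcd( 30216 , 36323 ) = 1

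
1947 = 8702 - 6755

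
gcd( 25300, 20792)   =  92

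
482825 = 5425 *89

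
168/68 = 2 + 8/17 = 2.47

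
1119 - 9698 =  -  8579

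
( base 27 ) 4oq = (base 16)e06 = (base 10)3590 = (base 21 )82K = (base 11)2774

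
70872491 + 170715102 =241587593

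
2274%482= 346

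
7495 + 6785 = 14280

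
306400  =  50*6128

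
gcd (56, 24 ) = 8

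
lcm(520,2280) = 29640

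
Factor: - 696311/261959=  -  7^1*11^1*9043^1*261959^(-1 ) 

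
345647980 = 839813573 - 494165593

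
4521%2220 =81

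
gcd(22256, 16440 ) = 8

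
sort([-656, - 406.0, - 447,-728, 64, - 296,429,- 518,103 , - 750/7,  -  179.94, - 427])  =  [ - 728, - 656, - 518,-447, - 427, - 406.0,-296 , - 179.94, - 750/7, 64, 103,  429]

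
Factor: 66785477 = 11^1*6071407^1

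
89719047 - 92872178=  - 3153131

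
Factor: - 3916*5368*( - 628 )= 2^7*11^2*61^1*89^1*157^1 = 13201243264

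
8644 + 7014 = 15658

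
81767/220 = 81767/220  =  371.67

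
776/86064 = 97/10758 =0.01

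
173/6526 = 173/6526 = 0.03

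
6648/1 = 6648 = 6648.00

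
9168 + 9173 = 18341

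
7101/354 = 20+7/118 = 20.06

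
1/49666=1/49666=0.00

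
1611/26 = 1611/26=61.96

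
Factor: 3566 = 2^1*1783^1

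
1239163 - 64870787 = -63631624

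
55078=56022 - 944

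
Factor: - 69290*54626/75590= - 378503554/7559= -2^1*11^1*13^3*41^1*191^1*7559^(-1) 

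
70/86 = 35/43 = 0.81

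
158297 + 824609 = 982906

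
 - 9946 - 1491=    - 11437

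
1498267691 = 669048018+829219673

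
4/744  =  1/186  =  0.01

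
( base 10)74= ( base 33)28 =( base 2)1001010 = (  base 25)2o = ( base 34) 26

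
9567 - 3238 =6329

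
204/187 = 1  +  1/11 = 1.09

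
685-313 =372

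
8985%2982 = 39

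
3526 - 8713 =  - 5187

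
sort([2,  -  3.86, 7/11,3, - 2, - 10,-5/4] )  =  [ - 10, - 3.86  , - 2,  -  5/4,  7/11, 2,3]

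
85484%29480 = 26524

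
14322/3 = 4774 =4774.00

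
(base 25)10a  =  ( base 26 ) OB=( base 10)635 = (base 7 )1565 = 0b1001111011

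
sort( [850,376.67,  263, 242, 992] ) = [ 242,  263,376.67, 850, 992 ]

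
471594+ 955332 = 1426926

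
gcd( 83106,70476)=6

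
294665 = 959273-664608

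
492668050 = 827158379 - 334490329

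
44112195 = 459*96105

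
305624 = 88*3473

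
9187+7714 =16901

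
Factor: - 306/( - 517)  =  2^1*3^2 * 11^( - 1)*17^1*47^(-1)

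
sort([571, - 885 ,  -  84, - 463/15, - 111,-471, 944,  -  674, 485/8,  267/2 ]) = [ -885 , - 674, - 471, - 111, - 84,-463/15, 485/8 , 267/2, 571, 944]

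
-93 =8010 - 8103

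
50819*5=254095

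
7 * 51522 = 360654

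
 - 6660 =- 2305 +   -  4355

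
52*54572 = 2837744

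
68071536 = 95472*713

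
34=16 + 18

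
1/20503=1/20503  =  0.00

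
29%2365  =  29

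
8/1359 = 8/1359  =  0.01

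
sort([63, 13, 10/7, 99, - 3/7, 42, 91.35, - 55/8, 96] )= [ - 55/8,- 3/7, 10/7, 13,42,63 , 91.35, 96 , 99]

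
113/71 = 1 + 42/71 = 1.59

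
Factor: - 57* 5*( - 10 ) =2850= 2^1*3^1*5^2 * 19^1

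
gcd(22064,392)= 56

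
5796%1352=388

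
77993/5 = 15598+3/5 = 15598.60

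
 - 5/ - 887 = 5/887 = 0.01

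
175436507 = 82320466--93116041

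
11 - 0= 11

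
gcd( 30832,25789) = 41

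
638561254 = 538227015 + 100334239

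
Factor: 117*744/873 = 2^3*3^1*13^1*31^1* 97^( - 1) = 9672/97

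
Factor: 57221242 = 2^1*13^1 * 2200817^1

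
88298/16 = 44149/8 = 5518.62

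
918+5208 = 6126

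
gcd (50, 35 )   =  5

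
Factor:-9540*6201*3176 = - 2^5*3^4 * 5^1 * 13^1*53^2* 397^1 =- 187884347040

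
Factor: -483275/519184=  - 2^( - 4 )*5^2*13^1 * 37^( - 1 )*877^(-1) * 1487^1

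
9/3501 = 1/389= 0.00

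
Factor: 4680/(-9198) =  - 2^2 *5^1*7^(-1)*13^1 * 73^(-1) = -  260/511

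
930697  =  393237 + 537460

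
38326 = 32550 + 5776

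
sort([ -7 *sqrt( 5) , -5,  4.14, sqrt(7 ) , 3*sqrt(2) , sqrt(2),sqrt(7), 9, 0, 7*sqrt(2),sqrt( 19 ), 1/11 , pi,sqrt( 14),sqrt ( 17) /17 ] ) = [ - 7*sqrt(5 ), - 5, 0,1/11, sqrt (17) /17,sqrt(2 ), sqrt(7),sqrt( 7),  pi , sqrt(14), 4.14, 3*sqrt(2), sqrt( 19), 9,7*sqrt(2 ) ]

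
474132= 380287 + 93845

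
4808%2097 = 614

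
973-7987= - 7014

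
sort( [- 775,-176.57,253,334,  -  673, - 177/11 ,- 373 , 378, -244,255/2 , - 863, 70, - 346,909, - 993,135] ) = [-993, - 863,  -  775,-673,-373,-346, - 244, - 176.57 , -177/11, 70,255/2, 135,253,334, 378,909] 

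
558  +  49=607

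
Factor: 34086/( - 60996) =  - 2^( - 1) * 17^( - 1)* 19^1  =  - 19/34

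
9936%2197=1148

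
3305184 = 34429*96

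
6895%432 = 415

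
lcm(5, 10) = 10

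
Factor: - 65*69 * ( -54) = 242190 = 2^1*3^4 * 5^1*13^1*23^1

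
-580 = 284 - 864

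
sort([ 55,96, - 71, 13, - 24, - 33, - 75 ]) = [ - 75, - 71, - 33, - 24, 13,55, 96]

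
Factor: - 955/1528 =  - 2^(  -  3 )*5^1 = - 5/8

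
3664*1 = 3664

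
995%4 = 3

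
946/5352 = 473/2676 =0.18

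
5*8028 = 40140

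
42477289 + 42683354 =85160643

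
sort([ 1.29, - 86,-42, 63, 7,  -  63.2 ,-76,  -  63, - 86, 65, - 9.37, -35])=[- 86, - 86, - 76, - 63.2,-63, - 42, - 35,  -  9.37,  1.29,7, 63,65]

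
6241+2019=8260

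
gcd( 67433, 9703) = 1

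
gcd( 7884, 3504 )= 876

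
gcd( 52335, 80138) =1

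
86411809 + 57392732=143804541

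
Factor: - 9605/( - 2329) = 565/137 = 5^1*113^1*137^( - 1 )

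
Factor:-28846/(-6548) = 2^ ( - 1) * 1637^( - 1)*14423^1 =14423/3274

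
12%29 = 12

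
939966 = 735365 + 204601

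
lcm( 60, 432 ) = 2160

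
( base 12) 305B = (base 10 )5255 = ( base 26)7k3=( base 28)6jj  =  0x1487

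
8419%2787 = 58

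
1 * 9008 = 9008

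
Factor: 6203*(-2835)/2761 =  - 17585505/2761 = - 3^4*5^1*7^1 *11^( - 1) * 251^ ( - 1)*6203^1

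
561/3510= 187/1170 = 0.16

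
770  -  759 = 11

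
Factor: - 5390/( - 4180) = 49/38 = 2^( - 1) *7^2 * 19^( - 1)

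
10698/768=1783/128   =  13.93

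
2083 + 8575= 10658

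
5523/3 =1841 = 1841.00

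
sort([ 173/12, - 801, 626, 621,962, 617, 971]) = [ - 801,  173/12, 617,621, 626,962,971] 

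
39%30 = 9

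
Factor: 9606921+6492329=2^1*5^3 * 71^1 * 907^1 = 16099250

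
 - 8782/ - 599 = 14 + 396/599 = 14.66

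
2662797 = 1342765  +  1320032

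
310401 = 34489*9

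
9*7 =63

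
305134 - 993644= -688510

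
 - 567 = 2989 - 3556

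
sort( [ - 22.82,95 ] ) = [ - 22.82, 95]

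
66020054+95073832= 161093886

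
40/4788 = 10/1197=   0.01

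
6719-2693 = 4026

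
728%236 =20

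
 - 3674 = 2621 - 6295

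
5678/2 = 2839 = 2839.00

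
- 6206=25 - 6231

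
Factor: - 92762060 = -2^2*5^1*4638103^1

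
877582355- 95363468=782218887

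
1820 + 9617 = 11437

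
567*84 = 47628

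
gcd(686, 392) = 98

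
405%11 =9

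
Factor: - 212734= - 2^1*106367^1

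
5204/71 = 73 + 21/71= 73.30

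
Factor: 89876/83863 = 2^2*13^(-1 ) * 6451^( - 1 ) * 22469^1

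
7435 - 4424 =3011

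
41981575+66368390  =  108349965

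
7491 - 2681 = 4810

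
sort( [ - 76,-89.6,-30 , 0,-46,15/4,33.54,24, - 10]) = [-89.6, - 76,-46, - 30,-10,0,15/4,24,33.54]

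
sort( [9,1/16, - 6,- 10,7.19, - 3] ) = [  -  10, - 6, - 3,1/16, 7.19, 9] 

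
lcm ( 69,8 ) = 552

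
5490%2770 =2720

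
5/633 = 5/633  =  0.01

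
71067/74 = 960 + 27/74 = 960.36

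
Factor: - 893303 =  -379^1 * 2357^1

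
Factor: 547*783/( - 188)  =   - 2^ ( - 2 )*3^3*29^1 * 47^( - 1 )*547^1 = - 428301/188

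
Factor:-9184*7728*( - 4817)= 2^9 * 3^1*7^2 * 23^1 * 41^1*4817^1= 341881526784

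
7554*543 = 4101822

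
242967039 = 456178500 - 213211461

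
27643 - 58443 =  - 30800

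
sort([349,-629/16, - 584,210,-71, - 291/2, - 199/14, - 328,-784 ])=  [  -  784, - 584, - 328,  -  291/2  , - 71, - 629/16 ,-199/14, 210,349]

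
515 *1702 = 876530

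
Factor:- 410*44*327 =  - 5899080 = - 2^3* 3^1 * 5^1*11^1*41^1 * 109^1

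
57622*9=518598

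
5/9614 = 5/9614  =  0.00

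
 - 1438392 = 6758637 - 8197029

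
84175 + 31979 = 116154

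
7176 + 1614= 8790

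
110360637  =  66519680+43840957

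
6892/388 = 1723/97 = 17.76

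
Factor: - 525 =  -  3^1*5^2*7^1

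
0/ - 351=0/1=- 0.00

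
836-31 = 805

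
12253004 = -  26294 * ( - 466)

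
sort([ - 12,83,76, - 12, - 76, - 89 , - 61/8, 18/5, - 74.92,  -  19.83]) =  [ - 89,  -  76, - 74.92, - 19.83,-12 , - 12, - 61/8 , 18/5,76, 83 ]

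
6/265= 6/265 =0.02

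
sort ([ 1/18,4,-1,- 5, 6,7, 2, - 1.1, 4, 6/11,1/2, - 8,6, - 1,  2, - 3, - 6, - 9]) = [ - 9, - 8, -6, - 5, - 3,-1.1, - 1, - 1,1/18, 1/2,6/11,2,2,  4,  4, 6,6, 7]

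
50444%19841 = 10762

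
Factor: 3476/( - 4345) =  - 4/5 = - 2^2 * 5^(-1 ) 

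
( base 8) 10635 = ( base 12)2739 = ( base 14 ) 1901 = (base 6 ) 32513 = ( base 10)4509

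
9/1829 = 9/1829 = 0.00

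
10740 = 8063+2677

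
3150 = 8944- 5794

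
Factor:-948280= - 2^3*5^1 *151^1 *157^1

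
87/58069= 87/58069 = 0.00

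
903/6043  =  903/6043 = 0.15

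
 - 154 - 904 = - 1058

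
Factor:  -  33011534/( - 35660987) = 2^1*1213^(-1 )*29399^( - 1)*16505767^1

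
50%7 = 1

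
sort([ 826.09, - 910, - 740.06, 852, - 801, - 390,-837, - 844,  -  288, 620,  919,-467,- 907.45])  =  [- 910,- 907.45, - 844 , - 837, -801 ,- 740.06, -467 , - 390, - 288, 620,826.09, 852, 919 ] 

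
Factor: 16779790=2^1*5^1 * 131^1* 12809^1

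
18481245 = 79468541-60987296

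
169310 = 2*84655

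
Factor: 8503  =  11^1*773^1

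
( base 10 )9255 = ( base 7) 35661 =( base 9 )13623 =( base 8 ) 22047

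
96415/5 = 19283 = 19283.00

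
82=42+40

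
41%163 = 41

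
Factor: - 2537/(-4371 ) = 3^( - 1 )*31^(-1 )*43^1*47^(-1)*59^1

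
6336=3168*2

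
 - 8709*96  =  -836064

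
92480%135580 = 92480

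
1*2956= 2956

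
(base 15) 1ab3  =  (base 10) 5793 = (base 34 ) 50D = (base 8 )13241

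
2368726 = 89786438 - 87417712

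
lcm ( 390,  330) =4290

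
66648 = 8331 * 8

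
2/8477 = 2/8477 = 0.00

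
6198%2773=652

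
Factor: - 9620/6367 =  - 2^2 *5^1*13^1*37^1*6367^( - 1)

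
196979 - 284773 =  - 87794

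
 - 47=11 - 58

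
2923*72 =210456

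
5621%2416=789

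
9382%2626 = 1504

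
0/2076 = 0=   0.00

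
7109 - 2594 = 4515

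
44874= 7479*6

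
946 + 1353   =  2299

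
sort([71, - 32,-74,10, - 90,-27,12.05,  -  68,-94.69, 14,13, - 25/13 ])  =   [- 94.69, - 90, - 74, - 68,  -  32, - 27, - 25/13 , 10 , 12.05,13,14,71 ]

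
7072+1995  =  9067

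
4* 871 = 3484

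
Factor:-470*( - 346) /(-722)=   -  81310/361 = - 2^1 *5^1*19^(-2)*47^1*173^1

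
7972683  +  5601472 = 13574155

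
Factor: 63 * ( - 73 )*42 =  -193158  =  -2^1*3^3*7^2 * 73^1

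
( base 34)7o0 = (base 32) 8mc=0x22cc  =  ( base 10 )8908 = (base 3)110012221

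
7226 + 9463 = 16689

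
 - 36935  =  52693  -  89628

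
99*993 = 98307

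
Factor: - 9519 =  - 3^1 *19^1  *167^1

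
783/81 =29/3 = 9.67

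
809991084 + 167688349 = 977679433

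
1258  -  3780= - 2522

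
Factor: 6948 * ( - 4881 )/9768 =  - 2826099/814 = -2^(- 1)*3^2*11^( - 1 )*37^( - 1) * 193^1*1627^1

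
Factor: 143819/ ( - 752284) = -13/68 = - 2^( - 2)*13^1*17^( - 1)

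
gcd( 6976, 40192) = 64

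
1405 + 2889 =4294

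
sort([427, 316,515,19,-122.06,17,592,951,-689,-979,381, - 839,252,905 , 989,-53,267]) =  [ - 979, -839,-689,-122.06, - 53,17, 19,252, 267,316,381,427,  515 , 592, 905, 951,989]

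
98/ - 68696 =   -  1 + 34299/34348 = - 0.00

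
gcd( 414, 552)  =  138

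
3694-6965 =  - 3271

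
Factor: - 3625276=-2^2*19^1 * 47701^1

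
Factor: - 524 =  - 2^2*131^1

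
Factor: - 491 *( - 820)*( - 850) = -342227000 = -2^3*5^3*17^1*41^1 * 491^1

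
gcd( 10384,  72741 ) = 1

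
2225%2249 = 2225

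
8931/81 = 110 + 7/27 = 110.26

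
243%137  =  106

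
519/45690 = 173/15230 = 0.01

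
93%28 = 9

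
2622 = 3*874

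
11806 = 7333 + 4473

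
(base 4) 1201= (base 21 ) 4D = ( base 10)97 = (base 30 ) 37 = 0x61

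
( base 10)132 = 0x84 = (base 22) 60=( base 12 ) b0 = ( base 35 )3R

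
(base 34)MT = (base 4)30021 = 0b1100001001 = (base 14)3D7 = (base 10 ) 777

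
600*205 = 123000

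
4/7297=4/7297  =  0.00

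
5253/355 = 14+283/355 = 14.80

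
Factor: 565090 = 2^1 * 5^1*56509^1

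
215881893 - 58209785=157672108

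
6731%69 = 38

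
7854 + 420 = 8274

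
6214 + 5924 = 12138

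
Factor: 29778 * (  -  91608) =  - 2^4*3^2*7^1*11^1*347^1* 709^1=-2727903024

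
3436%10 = 6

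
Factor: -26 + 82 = 2^3*7^1  =  56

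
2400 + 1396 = 3796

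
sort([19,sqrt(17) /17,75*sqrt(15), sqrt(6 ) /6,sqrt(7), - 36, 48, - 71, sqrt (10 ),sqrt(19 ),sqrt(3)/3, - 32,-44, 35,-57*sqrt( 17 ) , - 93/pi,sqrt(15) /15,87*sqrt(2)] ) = [ - 57*sqrt(17), - 71, - 44, - 36, - 32, - 93/pi,sqrt ( 17)/17,sqrt( 15 ) /15,sqrt( 6) /6,sqrt(3 ) /3,sqrt(7 ), sqrt(10),  sqrt(19), 19,35,48, 87*sqrt(2),75*sqrt(15 )] 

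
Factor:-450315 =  - 3^2*5^1* 10007^1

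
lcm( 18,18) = 18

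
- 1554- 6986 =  - 8540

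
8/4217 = 8/4217 = 0.00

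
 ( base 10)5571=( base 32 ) 5E3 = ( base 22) BB5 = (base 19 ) F84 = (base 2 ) 1010111000011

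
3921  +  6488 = 10409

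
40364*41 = 1654924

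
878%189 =122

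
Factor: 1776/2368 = 2^(-2)*3^1 = 3/4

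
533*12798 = 6821334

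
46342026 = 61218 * 757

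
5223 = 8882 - 3659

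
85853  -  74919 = 10934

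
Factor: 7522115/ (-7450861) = - 5^1 * 11^ ( - 1 )*47^1* 97^(-1 )*6983^(-1) * 32009^1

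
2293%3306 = 2293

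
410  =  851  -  441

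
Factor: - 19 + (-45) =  - 64 = -2^6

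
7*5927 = 41489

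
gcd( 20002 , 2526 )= 2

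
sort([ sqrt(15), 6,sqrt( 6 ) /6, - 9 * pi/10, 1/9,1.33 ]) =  [-9*pi/10, 1/9,sqrt( 6)/6,1.33 , sqrt(15), 6 ] 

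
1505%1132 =373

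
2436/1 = 2436 =2436.00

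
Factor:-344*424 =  - 2^6*43^1*53^1 = -145856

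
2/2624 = 1/1312 =0.00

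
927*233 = 215991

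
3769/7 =3769/7 = 538.43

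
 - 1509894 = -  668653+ - 841241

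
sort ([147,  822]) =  [147, 822] 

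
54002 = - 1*(-54002) 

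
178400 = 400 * 446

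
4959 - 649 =4310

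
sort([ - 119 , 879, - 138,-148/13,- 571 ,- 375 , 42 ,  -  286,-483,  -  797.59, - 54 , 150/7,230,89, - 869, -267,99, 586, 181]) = [-869, - 797.59,  -  571, - 483,  -  375, - 286,  -  267,-138, - 119 , -54,-148/13,150/7, 42,89, 99,181,230,586, 879] 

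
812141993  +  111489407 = 923631400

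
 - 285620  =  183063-468683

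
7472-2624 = 4848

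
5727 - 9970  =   - 4243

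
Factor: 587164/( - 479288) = -811/662=-2^(-1)*331^( - 1)* 811^1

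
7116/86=3558/43= 82.74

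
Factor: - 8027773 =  -13^1*617521^1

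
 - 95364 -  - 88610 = -6754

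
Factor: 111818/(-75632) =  - 343/232 = - 2^(-3)*7^3*29^ (-1 )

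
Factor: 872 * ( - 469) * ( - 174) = 71160432 = 2^4*3^1*7^1*29^1 * 67^1*109^1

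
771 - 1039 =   -  268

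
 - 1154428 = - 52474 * 22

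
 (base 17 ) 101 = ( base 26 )B4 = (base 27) ak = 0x122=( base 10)290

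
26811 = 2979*9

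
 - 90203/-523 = 172  +  247/523 = 172.47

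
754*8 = 6032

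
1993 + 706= 2699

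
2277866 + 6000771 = 8278637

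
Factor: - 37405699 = - 19^1*1968721^1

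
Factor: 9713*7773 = 3^1*11^1 * 883^1*2591^1 = 75499149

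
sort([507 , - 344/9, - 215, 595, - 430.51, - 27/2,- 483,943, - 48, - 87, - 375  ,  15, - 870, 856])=[ - 870, - 483,-430.51, - 375, - 215, - 87, - 48, - 344/9, - 27/2 , 15, 507,595,856,943]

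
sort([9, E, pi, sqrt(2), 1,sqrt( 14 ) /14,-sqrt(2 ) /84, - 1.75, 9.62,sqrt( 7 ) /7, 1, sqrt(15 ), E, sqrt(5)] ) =[ - 1.75, - sqrt(2 )/84, sqrt(14) /14,sqrt( 7) /7,  1,1, sqrt ( 2), sqrt( 5),E,E,pi, sqrt( 15), 9  ,  9.62 ] 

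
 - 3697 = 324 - 4021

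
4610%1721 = 1168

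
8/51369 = 8/51369 = 0.00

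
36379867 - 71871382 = - 35491515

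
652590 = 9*72510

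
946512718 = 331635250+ 614877468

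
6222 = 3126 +3096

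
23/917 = 23/917 = 0.03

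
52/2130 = 26/1065= 0.02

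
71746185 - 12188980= 59557205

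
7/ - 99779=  - 1 + 99772/99779 = -0.00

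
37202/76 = 489 + 1/2 = 489.50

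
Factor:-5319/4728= - 9/8 = - 2^( - 3)*3^2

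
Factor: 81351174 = 2^1 * 3^1*173^1*181^1  *433^1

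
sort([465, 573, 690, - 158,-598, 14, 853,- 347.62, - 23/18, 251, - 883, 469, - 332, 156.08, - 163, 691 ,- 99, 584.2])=[ - 883,  -  598, - 347.62 , - 332,-163,-158, - 99, - 23/18,14, 156.08, 251, 465,469, 573, 584.2, 690,691,853]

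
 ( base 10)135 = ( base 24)5f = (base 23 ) 5k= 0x87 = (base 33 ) 43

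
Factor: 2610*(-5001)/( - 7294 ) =6526305/3647 = 3^3*5^1*7^(  -  1 )*29^1*521^( - 1)*1667^1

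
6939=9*771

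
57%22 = 13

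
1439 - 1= 1438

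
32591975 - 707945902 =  - 675353927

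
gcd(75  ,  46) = 1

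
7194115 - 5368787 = 1825328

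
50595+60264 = 110859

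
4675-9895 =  -5220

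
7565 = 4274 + 3291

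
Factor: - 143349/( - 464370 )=2^( - 1 )*5^( - 1 )*23^( - 1 )*71^1 = 71/230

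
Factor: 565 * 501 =283065  =  3^1 * 5^1*113^1*167^1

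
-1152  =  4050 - 5202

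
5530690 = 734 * 7535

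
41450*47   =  1948150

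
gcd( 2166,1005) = 3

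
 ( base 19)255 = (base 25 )17m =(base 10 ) 822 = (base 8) 1466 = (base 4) 30312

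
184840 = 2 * 92420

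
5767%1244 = 791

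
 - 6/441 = -1 + 145/147=-  0.01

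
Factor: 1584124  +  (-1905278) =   -  2^1*103^1*1559^1 = -321154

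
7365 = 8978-1613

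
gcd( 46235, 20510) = 35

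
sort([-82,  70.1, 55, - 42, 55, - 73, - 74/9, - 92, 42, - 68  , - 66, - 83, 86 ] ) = [  -  92, - 83, - 82, - 73,-68, - 66, - 42, - 74/9,42, 55, 55, 70.1, 86]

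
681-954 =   -  273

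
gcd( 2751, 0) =2751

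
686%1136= 686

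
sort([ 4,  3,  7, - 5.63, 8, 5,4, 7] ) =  [ - 5.63, 3,  4, 4, 5,  7, 7, 8 ]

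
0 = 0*7500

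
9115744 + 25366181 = 34481925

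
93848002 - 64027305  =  29820697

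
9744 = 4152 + 5592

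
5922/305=19 + 127/305 =19.42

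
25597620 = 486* 52670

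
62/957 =62/957 = 0.06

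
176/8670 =88/4335 = 0.02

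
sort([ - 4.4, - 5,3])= [ - 5, - 4.4 , 3]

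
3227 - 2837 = 390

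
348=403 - 55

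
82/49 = 82/49 =1.67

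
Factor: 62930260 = 2^2 * 5^1 * 17^1*185089^1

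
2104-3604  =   - 1500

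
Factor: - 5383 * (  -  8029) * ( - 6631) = -286592529517 =-7^2 * 19^1*31^1*37^1*349^1*769^1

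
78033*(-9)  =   - 702297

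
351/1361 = 351/1361 = 0.26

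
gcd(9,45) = 9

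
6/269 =6/269 = 0.02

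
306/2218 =153/1109   =  0.14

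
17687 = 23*769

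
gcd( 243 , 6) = 3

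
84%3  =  0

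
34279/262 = 34279/262=   130.84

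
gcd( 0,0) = 0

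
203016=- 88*( - 2307 ) 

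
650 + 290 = 940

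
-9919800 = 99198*( - 100)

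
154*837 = 128898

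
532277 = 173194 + 359083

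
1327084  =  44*30161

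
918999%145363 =46821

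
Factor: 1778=2^1*7^1*127^1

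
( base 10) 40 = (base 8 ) 50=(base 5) 130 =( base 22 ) 1i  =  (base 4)220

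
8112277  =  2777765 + 5334512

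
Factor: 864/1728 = 2^ (  -  1)=1/2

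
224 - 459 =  - 235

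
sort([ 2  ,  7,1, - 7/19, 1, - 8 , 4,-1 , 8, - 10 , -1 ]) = [-10 ,-8, - 1, - 1, - 7/19, 1,1, 2, 4 , 7, 8 ]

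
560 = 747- 187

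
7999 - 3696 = 4303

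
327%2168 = 327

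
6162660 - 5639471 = 523189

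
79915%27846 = 24223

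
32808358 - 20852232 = 11956126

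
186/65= 2  +  56/65 = 2.86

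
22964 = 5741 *4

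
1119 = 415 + 704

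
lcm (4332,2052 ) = 38988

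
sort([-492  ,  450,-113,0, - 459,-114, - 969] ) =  [ - 969, - 492, - 459, - 114,-113,0,450] 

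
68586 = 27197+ 41389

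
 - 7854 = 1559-9413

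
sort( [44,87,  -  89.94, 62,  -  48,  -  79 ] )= [ - 89.94, - 79 ,-48, 44,62, 87 ] 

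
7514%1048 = 178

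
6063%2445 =1173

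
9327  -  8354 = 973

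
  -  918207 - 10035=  - 928242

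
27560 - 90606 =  - 63046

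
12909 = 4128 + 8781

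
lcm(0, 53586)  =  0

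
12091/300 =40  +  91/300 = 40.30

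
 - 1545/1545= -1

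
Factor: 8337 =3^1*7^1*397^1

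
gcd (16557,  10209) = 3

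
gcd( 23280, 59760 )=240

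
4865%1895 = 1075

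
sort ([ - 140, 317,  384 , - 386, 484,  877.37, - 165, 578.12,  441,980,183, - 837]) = [ - 837, - 386, - 165,-140, 183, 317,384,441,484,578.12,877.37 , 980] 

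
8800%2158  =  168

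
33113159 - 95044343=-61931184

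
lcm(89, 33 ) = 2937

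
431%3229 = 431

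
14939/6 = 14939/6 = 2489.83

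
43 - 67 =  - 24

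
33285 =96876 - 63591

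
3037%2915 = 122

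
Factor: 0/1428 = 0^1  =  0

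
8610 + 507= 9117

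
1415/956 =1415/956 = 1.48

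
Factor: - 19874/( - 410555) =2^1*5^( - 1) * 19^1*157^( - 1 ) = 38/785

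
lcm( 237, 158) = 474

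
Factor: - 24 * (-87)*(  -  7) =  - 2^3*3^2*7^1 * 29^1 = -14616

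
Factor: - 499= - 499^1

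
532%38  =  0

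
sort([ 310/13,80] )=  [ 310/13, 80]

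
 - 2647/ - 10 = 2647/10  =  264.70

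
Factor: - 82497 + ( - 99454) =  - 181951 = - 7^1 * 11^1*17^1*139^1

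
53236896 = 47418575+5818321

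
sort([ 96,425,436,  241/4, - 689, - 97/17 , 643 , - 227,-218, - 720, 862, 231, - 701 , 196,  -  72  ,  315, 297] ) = [ - 720,-701, - 689, - 227, - 218, - 72 , - 97/17, 241/4,96,196, 231,  297, 315,425,436,643,  862 ] 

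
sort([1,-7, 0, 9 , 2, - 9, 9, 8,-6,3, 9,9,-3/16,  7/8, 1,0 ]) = [ - 9,-7,  -  6, - 3/16 , 0, 0,7/8, 1, 1, 2,3, 8, 9, 9,  9,9 ]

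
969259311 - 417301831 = 551957480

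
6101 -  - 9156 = 15257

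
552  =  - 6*(  -  92 ) 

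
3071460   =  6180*497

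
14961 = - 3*( - 4987) 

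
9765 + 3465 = 13230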